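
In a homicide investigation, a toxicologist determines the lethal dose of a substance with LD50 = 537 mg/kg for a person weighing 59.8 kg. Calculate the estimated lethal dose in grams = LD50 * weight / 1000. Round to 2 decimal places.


Lethal dose calculation:
Lethal dose = LD50 * body_weight / 1000
= 537 * 59.8 / 1000
= 32112.6 / 1000
= 32.11 g

32.11


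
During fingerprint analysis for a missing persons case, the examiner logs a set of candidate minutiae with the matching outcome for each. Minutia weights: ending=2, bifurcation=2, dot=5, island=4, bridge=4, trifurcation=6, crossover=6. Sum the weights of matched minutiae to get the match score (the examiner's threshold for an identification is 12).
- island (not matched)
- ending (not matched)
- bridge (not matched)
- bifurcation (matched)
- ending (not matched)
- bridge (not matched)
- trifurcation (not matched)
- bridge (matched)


Weighted minutiae match score:
  island: not matched, +0
  ending: not matched, +0
  bridge: not matched, +0
  bifurcation: matched, +2 (running total 2)
  ending: not matched, +0
  bridge: not matched, +0
  trifurcation: not matched, +0
  bridge: matched, +4 (running total 6)
Total score = 6
Threshold = 12; verdict = inconclusive

6


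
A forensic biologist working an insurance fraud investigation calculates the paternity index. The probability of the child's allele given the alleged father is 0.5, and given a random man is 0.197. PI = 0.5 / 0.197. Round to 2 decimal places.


Paternity Index calculation:
PI = P(allele|father) / P(allele|random)
PI = 0.5 / 0.197
PI = 2.54

2.54


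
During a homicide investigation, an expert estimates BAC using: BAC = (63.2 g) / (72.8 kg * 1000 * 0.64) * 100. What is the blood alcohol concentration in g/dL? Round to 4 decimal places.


Applying the Widmark formula:
BAC = (dose_g / (body_wt * 1000 * r)) * 100
Denominator = 72.8 * 1000 * 0.64 = 46592
BAC = (63.2 / 46592) * 100
BAC = 0.1356 g/dL

0.1356


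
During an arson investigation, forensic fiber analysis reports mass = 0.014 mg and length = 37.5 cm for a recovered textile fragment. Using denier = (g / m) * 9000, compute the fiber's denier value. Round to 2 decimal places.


Denier calculation:
Mass in grams = 0.014 mg / 1000 = 0.000014 g
Length in meters = 37.5 cm / 100 = 0.375 m
Linear density = mass / length = 0.000014 / 0.375 = 0.00003733 g/m
Denier = (g/m) * 9000 = 0.00003733 * 9000 = 0.34

0.34


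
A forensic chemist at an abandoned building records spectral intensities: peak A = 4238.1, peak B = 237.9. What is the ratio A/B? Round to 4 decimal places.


Spectral peak ratio:
Peak A = 4238.1 counts
Peak B = 237.9 counts
Ratio = 4238.1 / 237.9 = 17.8146

17.8146


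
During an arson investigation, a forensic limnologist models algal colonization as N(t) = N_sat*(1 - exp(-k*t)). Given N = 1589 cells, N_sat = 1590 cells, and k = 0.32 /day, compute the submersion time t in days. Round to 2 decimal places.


PMSI from diatom colonization curve:
N / N_sat = 1589 / 1590 = 0.999371
1 - N/N_sat = 0.000629
ln(1 - N/N_sat) = -7.371379
t = -ln(1 - N/N_sat) / k = -(-7.371379) / 0.32 = 23.04 days

23.04


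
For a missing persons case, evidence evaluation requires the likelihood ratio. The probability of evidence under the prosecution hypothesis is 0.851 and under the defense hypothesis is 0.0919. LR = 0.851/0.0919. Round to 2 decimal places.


Likelihood ratio calculation:
LR = P(E|Hp) / P(E|Hd)
LR = 0.851 / 0.0919
LR = 9.26

9.26


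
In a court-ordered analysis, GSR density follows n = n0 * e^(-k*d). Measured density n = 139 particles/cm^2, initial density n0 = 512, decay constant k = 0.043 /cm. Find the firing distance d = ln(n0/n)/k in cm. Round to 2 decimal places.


GSR distance calculation:
n0/n = 512 / 139 = 3.683453
ln(n0/n) = 1.303851
d = 1.303851 / 0.043 = 30.32 cm

30.32


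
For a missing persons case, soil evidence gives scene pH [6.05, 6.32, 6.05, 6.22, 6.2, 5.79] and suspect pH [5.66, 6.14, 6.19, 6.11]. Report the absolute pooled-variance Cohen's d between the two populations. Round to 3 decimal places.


Pooled-variance Cohen's d for soil pH comparison:
Scene mean = 36.63 / 6 = 6.105
Suspect mean = 24.1 / 4 = 6.025
Scene sample variance s_s^2 = 0.03475
Suspect sample variance s_c^2 = 0.0603
Pooled variance = ((n_s-1)*s_s^2 + (n_c-1)*s_c^2) / (n_s + n_c - 2) = 0.044331
Pooled SD = sqrt(0.044331) = 0.210549
Mean difference = 0.08
|d| = |0.08| / 0.210549 = 0.380

0.380


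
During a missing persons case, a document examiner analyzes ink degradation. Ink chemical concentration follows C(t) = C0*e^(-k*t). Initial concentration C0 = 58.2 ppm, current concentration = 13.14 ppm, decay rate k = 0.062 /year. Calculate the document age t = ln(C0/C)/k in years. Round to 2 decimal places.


Document age estimation:
C0/C = 58.2 / 13.14 = 4.429224
ln(C0/C) = 1.488224
t = 1.488224 / 0.062 = 24.00 years

24.00


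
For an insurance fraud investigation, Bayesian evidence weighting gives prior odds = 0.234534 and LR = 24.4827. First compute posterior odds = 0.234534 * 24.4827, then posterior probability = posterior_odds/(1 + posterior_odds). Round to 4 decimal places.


Bayesian evidence evaluation:
Posterior odds = prior_odds * LR = 0.234534 * 24.4827 = 5.742026
Posterior probability = posterior_odds / (1 + posterior_odds)
= 5.742026 / (1 + 5.742026)
= 5.742026 / 6.742026
= 0.8517

0.8517


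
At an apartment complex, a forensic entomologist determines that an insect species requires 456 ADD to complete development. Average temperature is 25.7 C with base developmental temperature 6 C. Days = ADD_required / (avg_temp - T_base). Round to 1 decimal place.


Insect development time:
Effective temperature = avg_temp - T_base = 25.7 - 6 = 19.7 C
Days = ADD / effective_temp = 456 / 19.7 = 23.1 days

23.1


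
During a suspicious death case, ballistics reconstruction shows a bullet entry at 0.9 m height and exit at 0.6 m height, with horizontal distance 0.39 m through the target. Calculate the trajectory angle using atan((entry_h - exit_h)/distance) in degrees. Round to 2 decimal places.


Bullet trajectory angle:
Height difference = 0.9 - 0.6 = 0.3 m
angle = atan(0.3 / 0.39)
angle = atan(0.769231)
angle = 37.57 degrees

37.57


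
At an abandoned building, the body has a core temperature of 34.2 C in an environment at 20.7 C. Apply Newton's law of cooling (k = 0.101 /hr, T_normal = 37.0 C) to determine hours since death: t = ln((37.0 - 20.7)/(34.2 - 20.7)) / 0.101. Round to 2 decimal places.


Using Newton's law of cooling:
t = ln((T_normal - T_ambient) / (T_body - T_ambient)) / k
T_normal - T_ambient = 16.3
T_body - T_ambient = 13.5
Ratio = 1.207407
ln(ratio) = 0.188475
t = 0.188475 / 0.101 = 1.87 hours

1.87


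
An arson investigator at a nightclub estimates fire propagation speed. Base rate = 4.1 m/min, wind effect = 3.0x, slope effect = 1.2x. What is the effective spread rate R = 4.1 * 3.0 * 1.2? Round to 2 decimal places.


Fire spread rate calculation:
R = R0 * wind_factor * slope_factor
= 4.1 * 3.0 * 1.2
= 12.3 * 1.2
= 14.76 m/min

14.76


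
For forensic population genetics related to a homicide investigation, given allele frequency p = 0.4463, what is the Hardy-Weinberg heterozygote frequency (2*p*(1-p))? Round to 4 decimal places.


Hardy-Weinberg heterozygote frequency:
q = 1 - p = 1 - 0.4463 = 0.5537
2pq = 2 * 0.4463 * 0.5537 = 0.4942

0.4942


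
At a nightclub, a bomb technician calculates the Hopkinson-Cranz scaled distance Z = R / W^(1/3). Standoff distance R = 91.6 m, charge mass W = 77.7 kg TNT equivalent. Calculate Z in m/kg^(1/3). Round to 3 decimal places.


Scaled distance calculation:
W^(1/3) = 77.7^(1/3) = 4.267174
Z = R / W^(1/3) = 91.6 / 4.267174
Z = 21.466 m/kg^(1/3)

21.466


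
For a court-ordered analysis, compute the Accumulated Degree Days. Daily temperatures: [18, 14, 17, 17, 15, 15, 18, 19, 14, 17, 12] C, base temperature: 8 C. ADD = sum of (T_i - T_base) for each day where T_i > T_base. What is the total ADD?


Computing ADD day by day:
Day 1: max(0, 18 - 8) = 10
Day 2: max(0, 14 - 8) = 6
Day 3: max(0, 17 - 8) = 9
Day 4: max(0, 17 - 8) = 9
Day 5: max(0, 15 - 8) = 7
Day 6: max(0, 15 - 8) = 7
Day 7: max(0, 18 - 8) = 10
Day 8: max(0, 19 - 8) = 11
Day 9: max(0, 14 - 8) = 6
Day 10: max(0, 17 - 8) = 9
Day 11: max(0, 12 - 8) = 4
Total ADD = 88

88


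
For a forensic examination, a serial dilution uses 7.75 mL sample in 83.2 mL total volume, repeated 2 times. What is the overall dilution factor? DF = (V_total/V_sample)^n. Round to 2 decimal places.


Dilution factor calculation:
Single dilution = V_total / V_sample = 83.2 / 7.75 ≈ 10.735484
Number of dilutions = 2
Total DF = (83.2 / 7.75)^2 (full precision, rounded at the end) = 115.25

115.25


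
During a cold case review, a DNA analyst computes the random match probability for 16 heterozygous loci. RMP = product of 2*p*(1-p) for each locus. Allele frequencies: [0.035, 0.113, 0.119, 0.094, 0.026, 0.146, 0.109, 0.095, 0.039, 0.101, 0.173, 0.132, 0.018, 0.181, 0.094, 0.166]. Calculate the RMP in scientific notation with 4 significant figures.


Computing RMP for 16 loci:
Locus 1: 2 * 0.035 * 0.965 = 0.06755
Locus 2: 2 * 0.113 * 0.887 = 0.200462
Locus 3: 2 * 0.119 * 0.881 = 0.209678
Locus 4: 2 * 0.094 * 0.906 = 0.170328
Locus 5: 2 * 0.026 * 0.974 = 0.050648
Locus 6: 2 * 0.146 * 0.854 = 0.249368
Locus 7: 2 * 0.109 * 0.891 = 0.194238
Locus 8: 2 * 0.095 * 0.905 = 0.17195
Locus 9: 2 * 0.039 * 0.961 = 0.074958
Locus 10: 2 * 0.101 * 0.899 = 0.181598
Locus 11: 2 * 0.173 * 0.827 = 0.286142
Locus 12: 2 * 0.132 * 0.868 = 0.229152
Locus 13: 2 * 0.018 * 0.982 = 0.035352
Locus 14: 2 * 0.181 * 0.819 = 0.296478
Locus 15: 2 * 0.094 * 0.906 = 0.170328
Locus 16: 2 * 0.166 * 0.834 = 0.276888
RMP = 9.001e-14

9.001e-14


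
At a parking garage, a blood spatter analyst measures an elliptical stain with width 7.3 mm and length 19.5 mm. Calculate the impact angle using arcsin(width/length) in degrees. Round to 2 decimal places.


Blood spatter impact angle calculation:
width / length = 7.3 / 19.5 = 0.374359
angle = arcsin(0.374359)
angle = 21.98 degrees

21.98


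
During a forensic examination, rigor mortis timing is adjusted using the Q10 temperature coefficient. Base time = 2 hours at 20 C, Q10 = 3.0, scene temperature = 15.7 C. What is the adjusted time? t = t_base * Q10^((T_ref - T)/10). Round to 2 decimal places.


Rigor mortis time adjustment:
Exponent = (T_ref - T_actual) / 10 = (20 - 15.7) / 10 = 0.43
Q10 factor = 3.0^0.43 = 1.60384
t_adjusted = 2 * 1.60384 = 3.21 hours

3.21


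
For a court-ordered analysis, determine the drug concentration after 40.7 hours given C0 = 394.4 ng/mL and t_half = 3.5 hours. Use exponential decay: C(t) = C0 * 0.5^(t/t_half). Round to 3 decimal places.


Drug concentration decay:
Number of half-lives = t / t_half = 40.7 / 3.5 = 11.628571
Decay factor = 0.5^11.628571 = 0.00031583
C(t) = 394.4 * 0.00031583 = 0.125 ng/mL

0.125


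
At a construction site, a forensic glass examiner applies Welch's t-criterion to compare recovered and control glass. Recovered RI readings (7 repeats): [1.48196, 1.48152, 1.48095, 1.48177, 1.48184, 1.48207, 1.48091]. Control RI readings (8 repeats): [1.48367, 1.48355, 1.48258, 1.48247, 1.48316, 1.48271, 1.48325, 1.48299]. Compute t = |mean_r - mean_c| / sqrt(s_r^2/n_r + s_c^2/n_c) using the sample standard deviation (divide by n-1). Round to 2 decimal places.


Welch's t-criterion for glass RI comparison:
Recovered mean = sum / n_r = 10.37102 / 7 = 1.4815743
Control mean = sum / n_c = 11.86438 / 8 = 1.4830475
Recovered sample variance s_r^2 = 2.22895e-07
Control sample variance s_c^2 = 1.94707e-07
Welch SE (unpooled) = sqrt(s_r^2/n_r + s_c^2/n_c) = sqrt(3.18422e-08 + 2.43384e-08) = sqrt(5.61806e-08) = 0.000237024
|mean_r - mean_c| = 0.00147321
t = 0.00147321 / 0.000237024 = 6.22

6.22


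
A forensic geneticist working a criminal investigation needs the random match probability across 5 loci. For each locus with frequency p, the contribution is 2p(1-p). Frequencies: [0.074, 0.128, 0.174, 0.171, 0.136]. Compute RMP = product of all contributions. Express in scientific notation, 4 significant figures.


Computing RMP for 5 loci:
Locus 1: 2 * 0.074 * 0.926 = 0.137048
Locus 2: 2 * 0.128 * 0.872 = 0.223232
Locus 3: 2 * 0.174 * 0.826 = 0.287448
Locus 4: 2 * 0.171 * 0.829 = 0.283518
Locus 5: 2 * 0.136 * 0.864 = 0.235008
RMP = 5.859e-04

5.859e-04


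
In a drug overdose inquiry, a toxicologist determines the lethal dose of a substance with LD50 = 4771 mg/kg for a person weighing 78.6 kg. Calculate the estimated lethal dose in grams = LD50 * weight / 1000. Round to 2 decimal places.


Lethal dose calculation:
Lethal dose = LD50 * body_weight / 1000
= 4771 * 78.6 / 1000
= 375000.6 / 1000
= 375.00 g

375.00


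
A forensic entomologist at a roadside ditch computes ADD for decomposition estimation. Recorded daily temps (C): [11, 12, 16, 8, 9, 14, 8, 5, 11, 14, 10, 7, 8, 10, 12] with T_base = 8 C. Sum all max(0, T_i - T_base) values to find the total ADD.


Computing ADD day by day:
Day 1: max(0, 11 - 8) = 3
Day 2: max(0, 12 - 8) = 4
Day 3: max(0, 16 - 8) = 8
Day 4: max(0, 8 - 8) = 0
Day 5: max(0, 9 - 8) = 1
Day 6: max(0, 14 - 8) = 6
Day 7: max(0, 8 - 8) = 0
Day 8: max(0, 5 - 8) = 0
Day 9: max(0, 11 - 8) = 3
Day 10: max(0, 14 - 8) = 6
Day 11: max(0, 10 - 8) = 2
Day 12: max(0, 7 - 8) = 0
Day 13: max(0, 8 - 8) = 0
Day 14: max(0, 10 - 8) = 2
Day 15: max(0, 12 - 8) = 4
Total ADD = 39

39


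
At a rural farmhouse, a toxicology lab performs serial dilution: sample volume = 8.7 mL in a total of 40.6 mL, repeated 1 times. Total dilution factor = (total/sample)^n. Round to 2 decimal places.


Dilution factor calculation:
Single dilution = V_total / V_sample = 40.6 / 8.7 ≈ 4.666667
Number of dilutions = 1
Total DF = (40.6 / 8.7)^1 (full precision, rounded at the end) = 4.67

4.67


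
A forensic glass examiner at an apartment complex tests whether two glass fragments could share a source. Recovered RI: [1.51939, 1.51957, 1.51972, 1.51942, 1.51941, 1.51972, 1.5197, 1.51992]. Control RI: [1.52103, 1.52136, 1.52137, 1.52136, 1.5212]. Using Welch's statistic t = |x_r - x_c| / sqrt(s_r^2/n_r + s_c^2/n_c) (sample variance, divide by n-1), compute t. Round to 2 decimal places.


Welch's t-criterion for glass RI comparison:
Recovered mean = sum / n_r = 12.15685 / 8 = 1.5196063
Control mean = sum / n_c = 7.60632 / 5 = 1.521264
Recovered sample variance s_r^2 = 3.63411e-08
Control sample variance s_c^2 = 2.213e-08
Welch SE (unpooled) = sqrt(s_r^2/n_r + s_c^2/n_c) = sqrt(4.54263e-09 + 4.426e-09) = sqrt(8.96863e-09) = 9.47029e-05
|mean_r - mean_c| = 0.00165775
t = 0.00165775 / 9.47029e-05 = 17.50

17.50


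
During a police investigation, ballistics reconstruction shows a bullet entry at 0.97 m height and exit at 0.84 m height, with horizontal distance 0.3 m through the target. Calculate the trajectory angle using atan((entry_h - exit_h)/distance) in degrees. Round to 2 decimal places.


Bullet trajectory angle:
Height difference = 0.97 - 0.84 = 0.13 m
angle = atan(0.13 / 0.3)
angle = atan(0.433333)
angle = 23.43 degrees

23.43


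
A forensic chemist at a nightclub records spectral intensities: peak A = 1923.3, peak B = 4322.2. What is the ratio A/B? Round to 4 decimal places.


Spectral peak ratio:
Peak A = 1923.3 counts
Peak B = 4322.2 counts
Ratio = 1923.3 / 4322.2 = 0.4450

0.4450


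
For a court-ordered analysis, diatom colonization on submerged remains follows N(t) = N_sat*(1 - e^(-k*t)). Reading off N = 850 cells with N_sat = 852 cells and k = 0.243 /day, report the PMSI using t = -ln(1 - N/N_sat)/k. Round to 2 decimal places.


PMSI from diatom colonization curve:
N / N_sat = 850 / 852 = 0.997653
1 - N/N_sat = 0.002347
ln(1 - N/N_sat) = -6.054617
t = -ln(1 - N/N_sat) / k = -(-6.054617) / 0.243 = 24.92 days

24.92


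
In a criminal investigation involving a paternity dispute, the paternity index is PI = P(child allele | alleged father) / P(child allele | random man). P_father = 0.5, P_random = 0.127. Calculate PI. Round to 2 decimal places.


Paternity Index calculation:
PI = P(allele|father) / P(allele|random)
PI = 0.5 / 0.127
PI = 3.94

3.94


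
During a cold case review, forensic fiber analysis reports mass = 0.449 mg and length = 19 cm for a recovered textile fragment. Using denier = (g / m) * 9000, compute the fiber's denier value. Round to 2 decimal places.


Denier calculation:
Mass in grams = 0.449 mg / 1000 = 0.000449 g
Length in meters = 19 cm / 100 = 0.19 m
Linear density = mass / length = 0.000449 / 0.19 = 0.00236316 g/m
Denier = (g/m) * 9000 = 0.00236316 * 9000 = 21.27

21.27


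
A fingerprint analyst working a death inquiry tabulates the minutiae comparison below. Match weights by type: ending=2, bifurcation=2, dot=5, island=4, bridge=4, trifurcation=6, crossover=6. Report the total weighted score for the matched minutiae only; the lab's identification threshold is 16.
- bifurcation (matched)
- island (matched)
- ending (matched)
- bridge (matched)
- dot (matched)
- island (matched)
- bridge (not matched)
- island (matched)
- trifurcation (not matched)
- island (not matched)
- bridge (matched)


Weighted minutiae match score:
  bifurcation: matched, +2 (running total 2)
  island: matched, +4 (running total 6)
  ending: matched, +2 (running total 8)
  bridge: matched, +4 (running total 12)
  dot: matched, +5 (running total 17)
  island: matched, +4 (running total 21)
  bridge: not matched, +0
  island: matched, +4 (running total 25)
  trifurcation: not matched, +0
  island: not matched, +0
  bridge: matched, +4 (running total 29)
Total score = 29
Threshold = 16; verdict = identification

29


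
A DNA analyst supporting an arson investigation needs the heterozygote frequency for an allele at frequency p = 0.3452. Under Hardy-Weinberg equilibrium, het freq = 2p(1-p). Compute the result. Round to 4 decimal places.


Hardy-Weinberg heterozygote frequency:
q = 1 - p = 1 - 0.3452 = 0.6548
2pq = 2 * 0.3452 * 0.6548 = 0.4521

0.4521


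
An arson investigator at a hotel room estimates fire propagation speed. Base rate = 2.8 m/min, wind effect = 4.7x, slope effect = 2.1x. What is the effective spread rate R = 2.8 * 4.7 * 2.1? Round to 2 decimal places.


Fire spread rate calculation:
R = R0 * wind_factor * slope_factor
= 2.8 * 4.7 * 2.1
= 13.16 * 2.1
= 27.64 m/min

27.64


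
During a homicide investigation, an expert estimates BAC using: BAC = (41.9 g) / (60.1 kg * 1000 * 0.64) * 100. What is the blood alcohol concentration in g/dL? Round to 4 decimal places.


Applying the Widmark formula:
BAC = (dose_g / (body_wt * 1000 * r)) * 100
Denominator = 60.1 * 1000 * 0.64 = 38464
BAC = (41.9 / 38464) * 100
BAC = 0.1089 g/dL

0.1089


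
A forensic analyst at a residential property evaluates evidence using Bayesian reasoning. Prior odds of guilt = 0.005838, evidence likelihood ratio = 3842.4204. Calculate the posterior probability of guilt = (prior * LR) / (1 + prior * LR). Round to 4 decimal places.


Bayesian evidence evaluation:
Posterior odds = prior_odds * LR = 0.005838 * 3842.4204 = 22.43205
Posterior probability = posterior_odds / (1 + posterior_odds)
= 22.43205 / (1 + 22.43205)
= 22.43205 / 23.43205
= 0.9573

0.9573


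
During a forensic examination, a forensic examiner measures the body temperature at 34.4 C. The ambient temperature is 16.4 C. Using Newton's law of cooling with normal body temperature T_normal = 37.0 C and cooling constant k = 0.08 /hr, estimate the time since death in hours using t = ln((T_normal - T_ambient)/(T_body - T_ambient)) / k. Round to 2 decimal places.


Using Newton's law of cooling:
t = ln((T_normal - T_ambient) / (T_body - T_ambient)) / k
T_normal - T_ambient = 20.6
T_body - T_ambient = 18.0
Ratio = 1.144444
ln(ratio) = 0.134919
t = 0.134919 / 0.08 = 1.69 hours

1.69


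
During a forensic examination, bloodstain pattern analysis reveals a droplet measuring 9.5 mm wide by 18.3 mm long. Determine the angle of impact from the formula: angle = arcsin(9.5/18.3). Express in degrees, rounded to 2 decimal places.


Blood spatter impact angle calculation:
width / length = 9.5 / 18.3 = 0.519126
angle = arcsin(0.519126)
angle = 31.27 degrees

31.27


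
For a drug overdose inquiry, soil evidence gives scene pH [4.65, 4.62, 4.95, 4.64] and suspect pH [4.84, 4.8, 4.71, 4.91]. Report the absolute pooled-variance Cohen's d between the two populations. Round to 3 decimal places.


Pooled-variance Cohen's d for soil pH comparison:
Scene mean = 18.86 / 4 = 4.715
Suspect mean = 19.26 / 4 = 4.815
Scene sample variance s_s^2 = 0.0247
Suspect sample variance s_c^2 = 0.006967
Pooled variance = ((n_s-1)*s_s^2 + (n_c-1)*s_c^2) / (n_s + n_c - 2) = 0.015833
Pooled SD = sqrt(0.015833) = 0.125829
Mean difference = -0.1
|d| = |-0.1| / 0.125829 = 0.795

0.795


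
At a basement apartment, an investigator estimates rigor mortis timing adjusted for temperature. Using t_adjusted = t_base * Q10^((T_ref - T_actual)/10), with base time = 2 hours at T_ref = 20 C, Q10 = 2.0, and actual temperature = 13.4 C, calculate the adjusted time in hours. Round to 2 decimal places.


Rigor mortis time adjustment:
Exponent = (T_ref - T_actual) / 10 = (20 - 13.4) / 10 = 0.66
Q10 factor = 2.0^0.66 = 1.58008
t_adjusted = 2 * 1.58008 = 3.16 hours

3.16


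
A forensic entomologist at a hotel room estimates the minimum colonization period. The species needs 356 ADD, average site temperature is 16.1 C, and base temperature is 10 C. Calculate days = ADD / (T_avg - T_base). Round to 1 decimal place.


Insect development time:
Effective temperature = avg_temp - T_base = 16.1 - 10 = 6.1 C
Days = ADD / effective_temp = 356 / 6.1 = 58.4 days

58.4


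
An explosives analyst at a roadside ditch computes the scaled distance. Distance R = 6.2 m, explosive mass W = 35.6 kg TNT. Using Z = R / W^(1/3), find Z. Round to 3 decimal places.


Scaled distance calculation:
W^(1/3) = 35.6^(1/3) = 3.289652
Z = R / W^(1/3) = 6.2 / 3.289652
Z = 1.885 m/kg^(1/3)

1.885


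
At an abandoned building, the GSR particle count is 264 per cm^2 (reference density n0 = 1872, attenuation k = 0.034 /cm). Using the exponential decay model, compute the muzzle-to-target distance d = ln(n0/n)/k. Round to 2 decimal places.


GSR distance calculation:
n0/n = 1872 / 264 = 7.090909
ln(n0/n) = 1.958814
d = 1.958814 / 0.034 = 57.61 cm

57.61


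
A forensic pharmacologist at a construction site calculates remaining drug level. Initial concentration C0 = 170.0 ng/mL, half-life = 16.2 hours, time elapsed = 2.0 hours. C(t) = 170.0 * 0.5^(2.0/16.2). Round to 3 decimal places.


Drug concentration decay:
Number of half-lives = t / t_half = 2.0 / 16.2 = 0.123457
Decay factor = 0.5^0.123457 = 0.91798533
C(t) = 170.0 * 0.91798533 = 156.058 ng/mL

156.058


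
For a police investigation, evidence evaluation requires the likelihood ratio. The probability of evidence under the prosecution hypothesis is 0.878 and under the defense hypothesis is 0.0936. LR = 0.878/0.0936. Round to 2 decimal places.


Likelihood ratio calculation:
LR = P(E|Hp) / P(E|Hd)
LR = 0.878 / 0.0936
LR = 9.38

9.38


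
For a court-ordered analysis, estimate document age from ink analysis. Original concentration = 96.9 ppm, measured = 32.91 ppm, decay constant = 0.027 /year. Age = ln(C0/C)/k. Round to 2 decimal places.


Document age estimation:
C0/C = 96.9 / 32.91 = 2.944394
ln(C0/C) = 1.079903
t = 1.079903 / 0.027 = 40.00 years

40.00


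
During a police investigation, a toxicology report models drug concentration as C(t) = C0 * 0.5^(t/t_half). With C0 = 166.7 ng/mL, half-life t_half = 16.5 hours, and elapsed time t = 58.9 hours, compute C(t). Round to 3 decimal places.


Drug concentration decay:
Number of half-lives = t / t_half = 58.9 / 16.5 = 3.569697
Decay factor = 0.5^3.569697 = 0.08421978
C(t) = 166.7 * 0.08421978 = 14.039 ng/mL

14.039


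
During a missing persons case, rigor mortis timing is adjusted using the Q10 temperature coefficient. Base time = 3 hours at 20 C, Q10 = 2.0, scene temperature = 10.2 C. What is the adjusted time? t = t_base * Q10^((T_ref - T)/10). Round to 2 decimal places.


Rigor mortis time adjustment:
Exponent = (T_ref - T_actual) / 10 = (20 - 10.2) / 10 = 0.98
Q10 factor = 2.0^0.98 = 1.97247
t_adjusted = 3 * 1.97247 = 5.92 hours

5.92


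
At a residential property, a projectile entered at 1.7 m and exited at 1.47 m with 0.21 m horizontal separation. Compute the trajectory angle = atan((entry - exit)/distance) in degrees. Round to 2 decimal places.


Bullet trajectory angle:
Height difference = 1.7 - 1.47 = 0.23 m
angle = atan(0.23 / 0.21)
angle = atan(1.095238)
angle = 47.60 degrees

47.60


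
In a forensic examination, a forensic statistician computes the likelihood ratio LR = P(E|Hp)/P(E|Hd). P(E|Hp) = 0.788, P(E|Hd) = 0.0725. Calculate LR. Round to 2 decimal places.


Likelihood ratio calculation:
LR = P(E|Hp) / P(E|Hd)
LR = 0.788 / 0.0725
LR = 10.87

10.87


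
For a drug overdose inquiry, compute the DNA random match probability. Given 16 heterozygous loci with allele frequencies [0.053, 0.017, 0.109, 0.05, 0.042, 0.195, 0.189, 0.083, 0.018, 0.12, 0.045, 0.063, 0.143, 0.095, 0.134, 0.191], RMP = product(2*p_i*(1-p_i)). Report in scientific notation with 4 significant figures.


Computing RMP for 16 loci:
Locus 1: 2 * 0.053 * 0.947 = 0.100382
Locus 2: 2 * 0.017 * 0.983 = 0.033422
Locus 3: 2 * 0.109 * 0.891 = 0.194238
Locus 4: 2 * 0.05 * 0.95 = 0.095
Locus 5: 2 * 0.042 * 0.958 = 0.080472
Locus 6: 2 * 0.195 * 0.805 = 0.31395
Locus 7: 2 * 0.189 * 0.811 = 0.306558
Locus 8: 2 * 0.083 * 0.917 = 0.152222
Locus 9: 2 * 0.018 * 0.982 = 0.035352
Locus 10: 2 * 0.12 * 0.88 = 0.2112
Locus 11: 2 * 0.045 * 0.955 = 0.08595
Locus 12: 2 * 0.063 * 0.937 = 0.118062
Locus 13: 2 * 0.143 * 0.857 = 0.245102
Locus 14: 2 * 0.095 * 0.905 = 0.17195
Locus 15: 2 * 0.134 * 0.866 = 0.232088
Locus 16: 2 * 0.191 * 0.809 = 0.309038
RMP = 1.672e-14

1.672e-14


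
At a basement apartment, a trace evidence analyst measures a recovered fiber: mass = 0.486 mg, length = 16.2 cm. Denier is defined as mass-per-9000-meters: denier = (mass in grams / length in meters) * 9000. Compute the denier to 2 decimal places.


Denier calculation:
Mass in grams = 0.486 mg / 1000 = 0.000486 g
Length in meters = 16.2 cm / 100 = 0.162 m
Linear density = mass / length = 0.000486 / 0.162 = 0.003 g/m
Denier = (g/m) * 9000 = 0.003 * 9000 = 27.00

27.00


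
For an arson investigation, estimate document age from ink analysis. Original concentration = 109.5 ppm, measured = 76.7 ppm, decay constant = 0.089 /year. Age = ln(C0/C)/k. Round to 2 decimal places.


Document age estimation:
C0/C = 109.5 / 76.7 = 1.42764
ln(C0/C) = 0.356023
t = 0.356023 / 0.089 = 4.00 years

4.00


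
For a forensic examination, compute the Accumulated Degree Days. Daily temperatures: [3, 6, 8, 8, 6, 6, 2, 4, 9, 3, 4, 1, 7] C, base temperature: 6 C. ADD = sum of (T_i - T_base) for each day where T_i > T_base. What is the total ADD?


Computing ADD day by day:
Day 1: max(0, 3 - 6) = 0
Day 2: max(0, 6 - 6) = 0
Day 3: max(0, 8 - 6) = 2
Day 4: max(0, 8 - 6) = 2
Day 5: max(0, 6 - 6) = 0
Day 6: max(0, 6 - 6) = 0
Day 7: max(0, 2 - 6) = 0
Day 8: max(0, 4 - 6) = 0
Day 9: max(0, 9 - 6) = 3
Day 10: max(0, 3 - 6) = 0
Day 11: max(0, 4 - 6) = 0
Day 12: max(0, 1 - 6) = 0
Day 13: max(0, 7 - 6) = 1
Total ADD = 8

8


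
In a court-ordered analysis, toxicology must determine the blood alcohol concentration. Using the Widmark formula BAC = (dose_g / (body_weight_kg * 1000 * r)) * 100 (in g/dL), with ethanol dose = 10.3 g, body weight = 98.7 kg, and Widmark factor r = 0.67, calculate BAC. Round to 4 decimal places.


Applying the Widmark formula:
BAC = (dose_g / (body_wt * 1000 * r)) * 100
Denominator = 98.7 * 1000 * 0.67 = 66129
BAC = (10.3 / 66129) * 100
BAC = 0.0156 g/dL

0.0156


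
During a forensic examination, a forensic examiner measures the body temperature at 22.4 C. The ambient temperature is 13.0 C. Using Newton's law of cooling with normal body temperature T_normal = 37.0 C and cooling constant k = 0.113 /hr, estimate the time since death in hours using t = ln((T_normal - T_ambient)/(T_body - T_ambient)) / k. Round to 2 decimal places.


Using Newton's law of cooling:
t = ln((T_normal - T_ambient) / (T_body - T_ambient)) / k
T_normal - T_ambient = 24.0
T_body - T_ambient = 9.4
Ratio = 2.553191
ln(ratio) = 0.937344
t = 0.937344 / 0.113 = 8.30 hours

8.30


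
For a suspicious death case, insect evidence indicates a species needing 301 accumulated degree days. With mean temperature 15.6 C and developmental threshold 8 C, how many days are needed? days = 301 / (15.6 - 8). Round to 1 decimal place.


Insect development time:
Effective temperature = avg_temp - T_base = 15.6 - 8 = 7.6 C
Days = ADD / effective_temp = 301 / 7.6 = 39.6 days

39.6


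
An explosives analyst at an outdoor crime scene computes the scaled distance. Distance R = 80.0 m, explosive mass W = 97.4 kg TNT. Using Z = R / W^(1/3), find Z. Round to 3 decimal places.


Scaled distance calculation:
W^(1/3) = 97.4^(1/3) = 4.601008
Z = R / W^(1/3) = 80.0 / 4.601008
Z = 17.387 m/kg^(1/3)

17.387


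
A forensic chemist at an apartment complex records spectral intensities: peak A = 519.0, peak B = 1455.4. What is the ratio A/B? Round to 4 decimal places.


Spectral peak ratio:
Peak A = 519.0 counts
Peak B = 1455.4 counts
Ratio = 519.0 / 1455.4 = 0.3566

0.3566


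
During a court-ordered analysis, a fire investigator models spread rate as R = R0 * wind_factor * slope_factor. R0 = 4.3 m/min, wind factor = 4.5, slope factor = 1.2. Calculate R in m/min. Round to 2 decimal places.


Fire spread rate calculation:
R = R0 * wind_factor * slope_factor
= 4.3 * 4.5 * 1.2
= 19.35 * 1.2
= 23.22 m/min

23.22


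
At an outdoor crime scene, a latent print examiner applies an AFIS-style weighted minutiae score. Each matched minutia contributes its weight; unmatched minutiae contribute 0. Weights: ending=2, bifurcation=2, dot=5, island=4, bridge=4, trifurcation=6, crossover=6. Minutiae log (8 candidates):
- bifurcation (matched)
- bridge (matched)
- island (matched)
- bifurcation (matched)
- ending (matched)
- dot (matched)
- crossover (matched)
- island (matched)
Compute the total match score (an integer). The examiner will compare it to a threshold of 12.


Weighted minutiae match score:
  bifurcation: matched, +2 (running total 2)
  bridge: matched, +4 (running total 6)
  island: matched, +4 (running total 10)
  bifurcation: matched, +2 (running total 12)
  ending: matched, +2 (running total 14)
  dot: matched, +5 (running total 19)
  crossover: matched, +6 (running total 25)
  island: matched, +4 (running total 29)
Total score = 29
Threshold = 12; verdict = identification

29


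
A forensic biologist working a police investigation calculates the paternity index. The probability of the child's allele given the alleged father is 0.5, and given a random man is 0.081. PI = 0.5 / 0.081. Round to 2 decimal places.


Paternity Index calculation:
PI = P(allele|father) / P(allele|random)
PI = 0.5 / 0.081
PI = 6.17

6.17


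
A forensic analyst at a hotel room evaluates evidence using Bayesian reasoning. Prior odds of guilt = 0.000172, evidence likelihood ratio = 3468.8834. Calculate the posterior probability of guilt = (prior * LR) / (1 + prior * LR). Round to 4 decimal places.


Bayesian evidence evaluation:
Posterior odds = prior_odds * LR = 0.000172 * 3468.8834 = 0.5966479
Posterior probability = posterior_odds / (1 + posterior_odds)
= 0.5966479 / (1 + 0.5966479)
= 0.5966479 / 1.5966479
= 0.3737

0.3737


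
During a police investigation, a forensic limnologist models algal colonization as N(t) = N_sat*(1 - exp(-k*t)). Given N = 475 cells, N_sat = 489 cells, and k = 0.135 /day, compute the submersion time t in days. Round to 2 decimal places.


PMSI from diatom colonization curve:
N / N_sat = 475 / 489 = 0.97137
1 - N/N_sat = 0.02863
ln(1 - N/N_sat) = -3.5533
t = -ln(1 - N/N_sat) / k = -(-3.5533) / 0.135 = 26.32 days

26.32


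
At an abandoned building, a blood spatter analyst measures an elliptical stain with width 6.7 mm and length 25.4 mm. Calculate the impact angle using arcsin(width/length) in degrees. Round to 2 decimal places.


Blood spatter impact angle calculation:
width / length = 6.7 / 25.4 = 0.26378
angle = arcsin(0.26378)
angle = 15.29 degrees

15.29


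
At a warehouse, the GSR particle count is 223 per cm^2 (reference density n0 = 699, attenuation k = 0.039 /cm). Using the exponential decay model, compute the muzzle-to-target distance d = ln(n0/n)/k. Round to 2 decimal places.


GSR distance calculation:
n0/n = 699 / 223 = 3.134529
ln(n0/n) = 1.142479
d = 1.142479 / 0.039 = 29.29 cm

29.29


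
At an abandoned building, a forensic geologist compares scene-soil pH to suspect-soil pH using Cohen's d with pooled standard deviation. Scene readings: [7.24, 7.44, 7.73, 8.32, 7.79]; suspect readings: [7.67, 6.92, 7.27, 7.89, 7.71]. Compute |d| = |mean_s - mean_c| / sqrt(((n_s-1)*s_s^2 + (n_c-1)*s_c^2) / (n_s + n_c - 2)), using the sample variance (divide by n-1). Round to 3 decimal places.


Pooled-variance Cohen's d for soil pH comparison:
Scene mean = 38.52 / 5 = 7.704
Suspect mean = 37.46 / 5 = 7.492
Scene sample variance s_s^2 = 0.16813
Suspect sample variance s_c^2 = 0.15352
Pooled variance = ((n_s-1)*s_s^2 + (n_c-1)*s_c^2) / (n_s + n_c - 2) = 0.160825
Pooled SD = sqrt(0.160825) = 0.40103
Mean difference = 0.212
|d| = |0.212| / 0.40103 = 0.529

0.529


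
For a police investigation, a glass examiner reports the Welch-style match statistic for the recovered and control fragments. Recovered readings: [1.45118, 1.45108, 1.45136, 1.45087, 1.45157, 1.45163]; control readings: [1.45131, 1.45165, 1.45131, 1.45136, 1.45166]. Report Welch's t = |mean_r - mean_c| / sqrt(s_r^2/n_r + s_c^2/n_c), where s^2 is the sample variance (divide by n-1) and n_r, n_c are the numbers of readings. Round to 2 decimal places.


Welch's t-criterion for glass RI comparison:
Recovered mean = sum / n_r = 8.70769 / 6 = 1.4512817
Control mean = sum / n_c = 7.25729 / 5 = 1.451458
Recovered sample variance s_r^2 = 8.62167e-08
Control sample variance s_c^2 = 3.277e-08
Welch SE (unpooled) = sqrt(s_r^2/n_r + s_c^2/n_c) = sqrt(1.43694e-08 + 6.554e-09) = sqrt(2.09234e-08) = 0.000144649
|mean_r - mean_c| = 0.000176333
t = 0.000176333 / 0.000144649 = 1.22

1.22


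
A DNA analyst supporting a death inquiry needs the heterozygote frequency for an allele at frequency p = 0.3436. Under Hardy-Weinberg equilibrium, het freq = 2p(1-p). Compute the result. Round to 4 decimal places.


Hardy-Weinberg heterozygote frequency:
q = 1 - p = 1 - 0.3436 = 0.6564
2pq = 2 * 0.3436 * 0.6564 = 0.4511

0.4511


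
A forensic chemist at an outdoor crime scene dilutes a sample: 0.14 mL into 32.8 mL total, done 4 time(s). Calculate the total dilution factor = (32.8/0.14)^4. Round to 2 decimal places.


Dilution factor calculation:
Single dilution = V_total / V_sample = 32.8 / 0.14 ≈ 234.285714
Number of dilutions = 4
Total DF = (32.8 / 0.14)^4 (full precision, rounded at the end) = 3012889695.96

3012889695.96


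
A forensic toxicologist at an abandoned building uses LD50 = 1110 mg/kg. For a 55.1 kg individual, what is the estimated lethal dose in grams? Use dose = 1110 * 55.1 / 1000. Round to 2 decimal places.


Lethal dose calculation:
Lethal dose = LD50 * body_weight / 1000
= 1110 * 55.1 / 1000
= 61161 / 1000
= 61.16 g

61.16


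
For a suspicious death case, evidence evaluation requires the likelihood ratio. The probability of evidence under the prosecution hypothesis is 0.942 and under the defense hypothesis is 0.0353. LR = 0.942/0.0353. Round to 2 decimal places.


Likelihood ratio calculation:
LR = P(E|Hp) / P(E|Hd)
LR = 0.942 / 0.0353
LR = 26.69

26.69


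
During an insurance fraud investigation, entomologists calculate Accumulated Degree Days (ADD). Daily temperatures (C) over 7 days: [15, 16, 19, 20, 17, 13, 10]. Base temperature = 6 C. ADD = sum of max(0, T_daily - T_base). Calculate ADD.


Computing ADD day by day:
Day 1: max(0, 15 - 6) = 9
Day 2: max(0, 16 - 6) = 10
Day 3: max(0, 19 - 6) = 13
Day 4: max(0, 20 - 6) = 14
Day 5: max(0, 17 - 6) = 11
Day 6: max(0, 13 - 6) = 7
Day 7: max(0, 10 - 6) = 4
Total ADD = 68

68


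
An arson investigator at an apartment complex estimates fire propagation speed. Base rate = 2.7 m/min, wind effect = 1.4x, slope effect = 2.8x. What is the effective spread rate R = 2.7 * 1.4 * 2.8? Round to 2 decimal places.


Fire spread rate calculation:
R = R0 * wind_factor * slope_factor
= 2.7 * 1.4 * 2.8
= 3.78 * 2.8
= 10.58 m/min

10.58


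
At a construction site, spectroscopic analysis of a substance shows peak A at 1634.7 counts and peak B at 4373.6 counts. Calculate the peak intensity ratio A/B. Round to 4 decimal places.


Spectral peak ratio:
Peak A = 1634.7 counts
Peak B = 4373.6 counts
Ratio = 1634.7 / 4373.6 = 0.3738

0.3738


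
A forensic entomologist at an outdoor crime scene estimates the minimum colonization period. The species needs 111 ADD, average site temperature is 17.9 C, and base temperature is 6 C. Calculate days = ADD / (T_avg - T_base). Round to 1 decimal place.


Insect development time:
Effective temperature = avg_temp - T_base = 17.9 - 6 = 11.9 C
Days = ADD / effective_temp = 111 / 11.9 = 9.3 days

9.3


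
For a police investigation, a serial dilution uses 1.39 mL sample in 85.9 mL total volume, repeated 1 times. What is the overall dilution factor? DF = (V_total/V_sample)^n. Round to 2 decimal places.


Dilution factor calculation:
Single dilution = V_total / V_sample = 85.9 / 1.39 ≈ 61.798561
Number of dilutions = 1
Total DF = (85.9 / 1.39)^1 (full precision, rounded at the end) = 61.80

61.80


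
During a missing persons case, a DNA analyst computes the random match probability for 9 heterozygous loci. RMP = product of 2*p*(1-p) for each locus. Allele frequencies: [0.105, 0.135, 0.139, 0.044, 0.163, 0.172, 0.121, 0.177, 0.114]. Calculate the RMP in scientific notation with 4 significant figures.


Computing RMP for 9 loci:
Locus 1: 2 * 0.105 * 0.895 = 0.18795
Locus 2: 2 * 0.135 * 0.865 = 0.23355
Locus 3: 2 * 0.139 * 0.861 = 0.239358
Locus 4: 2 * 0.044 * 0.956 = 0.084128
Locus 5: 2 * 0.163 * 0.837 = 0.272862
Locus 6: 2 * 0.172 * 0.828 = 0.284832
Locus 7: 2 * 0.121 * 0.879 = 0.212718
Locus 8: 2 * 0.177 * 0.823 = 0.291342
Locus 9: 2 * 0.114 * 0.886 = 0.202008
RMP = 8.600e-07

8.600e-07


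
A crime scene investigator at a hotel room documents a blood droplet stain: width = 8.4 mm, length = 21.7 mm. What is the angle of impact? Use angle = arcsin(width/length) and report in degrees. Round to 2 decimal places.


Blood spatter impact angle calculation:
width / length = 8.4 / 21.7 = 0.387097
angle = arcsin(0.387097)
angle = 22.77 degrees

22.77


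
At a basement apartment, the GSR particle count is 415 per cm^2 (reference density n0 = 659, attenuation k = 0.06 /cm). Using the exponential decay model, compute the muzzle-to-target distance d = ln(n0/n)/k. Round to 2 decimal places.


GSR distance calculation:
n0/n = 659 / 415 = 1.587952
ln(n0/n) = 0.462445
d = 0.462445 / 0.06 = 7.71 cm

7.71


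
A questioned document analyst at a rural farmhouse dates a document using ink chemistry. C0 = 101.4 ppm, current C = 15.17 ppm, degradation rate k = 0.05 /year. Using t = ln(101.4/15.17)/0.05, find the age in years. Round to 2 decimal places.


Document age estimation:
C0/C = 101.4 / 15.17 = 6.684245
ln(C0/C) = 1.899753
t = 1.899753 / 0.05 = 38.00 years

38.00


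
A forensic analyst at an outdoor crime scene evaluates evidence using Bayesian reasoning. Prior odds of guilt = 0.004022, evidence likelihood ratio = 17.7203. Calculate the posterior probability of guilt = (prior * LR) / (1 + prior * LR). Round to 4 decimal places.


Bayesian evidence evaluation:
Posterior odds = prior_odds * LR = 0.004022 * 17.7203 = 0.07127105
Posterior probability = posterior_odds / (1 + posterior_odds)
= 0.07127105 / (1 + 0.07127105)
= 0.07127105 / 1.07127105
= 0.0665

0.0665
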